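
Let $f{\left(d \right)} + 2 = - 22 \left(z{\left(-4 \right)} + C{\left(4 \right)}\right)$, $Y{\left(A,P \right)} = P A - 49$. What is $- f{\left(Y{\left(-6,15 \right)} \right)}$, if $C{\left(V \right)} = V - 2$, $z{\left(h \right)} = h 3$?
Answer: $-218$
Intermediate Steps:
$z{\left(h \right)} = 3 h$
$Y{\left(A,P \right)} = -49 + A P$ ($Y{\left(A,P \right)} = A P - 49 = -49 + A P$)
$C{\left(V \right)} = -2 + V$ ($C{\left(V \right)} = V - 2 = -2 + V$)
$f{\left(d \right)} = 218$ ($f{\left(d \right)} = -2 - 22 \left(3 \left(-4\right) + \left(-2 + 4\right)\right) = -2 - 22 \left(-12 + 2\right) = -2 - -220 = -2 + 220 = 218$)
$- f{\left(Y{\left(-6,15 \right)} \right)} = \left(-1\right) 218 = -218$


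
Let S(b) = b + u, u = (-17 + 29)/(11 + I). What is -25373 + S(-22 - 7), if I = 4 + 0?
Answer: -127006/5 ≈ -25401.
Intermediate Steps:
I = 4
u = ⅘ (u = (-17 + 29)/(11 + 4) = 12/15 = 12*(1/15) = ⅘ ≈ 0.80000)
S(b) = ⅘ + b (S(b) = b + ⅘ = ⅘ + b)
-25373 + S(-22 - 7) = -25373 + (⅘ + (-22 - 7)) = -25373 + (⅘ - 29) = -25373 - 141/5 = -127006/5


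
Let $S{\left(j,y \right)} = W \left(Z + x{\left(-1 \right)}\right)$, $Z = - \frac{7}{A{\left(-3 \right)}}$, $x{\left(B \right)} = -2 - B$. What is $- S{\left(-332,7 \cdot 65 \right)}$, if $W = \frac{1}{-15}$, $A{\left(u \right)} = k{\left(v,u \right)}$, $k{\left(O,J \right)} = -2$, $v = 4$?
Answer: $\frac{1}{6} \approx 0.16667$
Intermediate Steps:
$A{\left(u \right)} = -2$
$W = - \frac{1}{15} \approx -0.066667$
$Z = \frac{7}{2}$ ($Z = - \frac{7}{-2} = \left(-7\right) \left(- \frac{1}{2}\right) = \frac{7}{2} \approx 3.5$)
$S{\left(j,y \right)} = - \frac{1}{6}$ ($S{\left(j,y \right)} = - \frac{\frac{7}{2} - 1}{15} = \left(- \frac{1}{15}\right) \frac{5}{2} = - \frac{1}{6}$)
$- S{\left(-332,7 \cdot 65 \right)} = \left(-1\right) \left(- \frac{1}{6}\right) = \frac{1}{6}$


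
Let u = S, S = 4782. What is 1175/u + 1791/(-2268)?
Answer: -109253/200844 ≈ -0.54397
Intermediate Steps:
u = 4782
1175/u + 1791/(-2268) = 1175/4782 + 1791/(-2268) = 1175*(1/4782) + 1791*(-1/2268) = 1175/4782 - 199/252 = -109253/200844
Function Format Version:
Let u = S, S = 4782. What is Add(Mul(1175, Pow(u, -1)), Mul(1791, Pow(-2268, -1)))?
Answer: Rational(-109253, 200844) ≈ -0.54397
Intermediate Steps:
u = 4782
Add(Mul(1175, Pow(u, -1)), Mul(1791, Pow(-2268, -1))) = Add(Mul(1175, Pow(4782, -1)), Mul(1791, Pow(-2268, -1))) = Add(Mul(1175, Rational(1, 4782)), Mul(1791, Rational(-1, 2268))) = Add(Rational(1175, 4782), Rational(-199, 252)) = Rational(-109253, 200844)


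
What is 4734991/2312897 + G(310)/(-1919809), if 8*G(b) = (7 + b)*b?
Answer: 36247469152781/17761281906692 ≈ 2.0408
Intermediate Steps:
G(b) = b*(7 + b)/8 (G(b) = ((7 + b)*b)/8 = (b*(7 + b))/8 = b*(7 + b)/8)
4734991/2312897 + G(310)/(-1919809) = 4734991/2312897 + ((⅛)*310*(7 + 310))/(-1919809) = 4734991*(1/2312897) + ((⅛)*310*317)*(-1/1919809) = 4734991/2312897 + (49135/4)*(-1/1919809) = 4734991/2312897 - 49135/7679236 = 36247469152781/17761281906692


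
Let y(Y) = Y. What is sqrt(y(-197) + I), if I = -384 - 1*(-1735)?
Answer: sqrt(1154) ≈ 33.971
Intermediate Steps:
I = 1351 (I = -384 + 1735 = 1351)
sqrt(y(-197) + I) = sqrt(-197 + 1351) = sqrt(1154)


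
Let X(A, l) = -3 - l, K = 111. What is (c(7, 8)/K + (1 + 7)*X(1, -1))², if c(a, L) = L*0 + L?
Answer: 3125824/12321 ≈ 253.70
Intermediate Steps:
c(a, L) = L (c(a, L) = 0 + L = L)
(c(7, 8)/K + (1 + 7)*X(1, -1))² = (8/111 + (1 + 7)*(-3 - 1*(-1)))² = (8*(1/111) + 8*(-3 + 1))² = (8/111 + 8*(-2))² = (8/111 - 16)² = (-1768/111)² = 3125824/12321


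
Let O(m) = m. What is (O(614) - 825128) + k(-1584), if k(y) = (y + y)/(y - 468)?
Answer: -46997210/57 ≈ -8.2451e+5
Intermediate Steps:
k(y) = 2*y/(-468 + y) (k(y) = (2*y)/(-468 + y) = 2*y/(-468 + y))
(O(614) - 825128) + k(-1584) = (614 - 825128) + 2*(-1584)/(-468 - 1584) = -824514 + 2*(-1584)/(-2052) = -824514 + 2*(-1584)*(-1/2052) = -824514 + 88/57 = -46997210/57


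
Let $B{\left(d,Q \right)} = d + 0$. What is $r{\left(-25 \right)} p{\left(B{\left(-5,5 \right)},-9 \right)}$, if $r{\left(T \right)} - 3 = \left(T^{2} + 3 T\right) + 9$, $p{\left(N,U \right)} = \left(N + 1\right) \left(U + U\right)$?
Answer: $40464$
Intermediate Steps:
$B{\left(d,Q \right)} = d$
$p{\left(N,U \right)} = 2 U \left(1 + N\right)$ ($p{\left(N,U \right)} = \left(1 + N\right) 2 U = 2 U \left(1 + N\right)$)
$r{\left(T \right)} = 12 + T^{2} + 3 T$ ($r{\left(T \right)} = 3 + \left(\left(T^{2} + 3 T\right) + 9\right) = 3 + \left(9 + T^{2} + 3 T\right) = 12 + T^{2} + 3 T$)
$r{\left(-25 \right)} p{\left(B{\left(-5,5 \right)},-9 \right)} = \left(12 + \left(-25\right)^{2} + 3 \left(-25\right)\right) 2 \left(-9\right) \left(1 - 5\right) = \left(12 + 625 - 75\right) 2 \left(-9\right) \left(-4\right) = 562 \cdot 72 = 40464$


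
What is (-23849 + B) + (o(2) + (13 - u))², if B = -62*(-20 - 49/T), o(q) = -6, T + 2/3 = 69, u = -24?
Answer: -4428726/205 ≈ -21604.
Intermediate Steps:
T = 205/3 (T = -⅔ + 69 = 205/3 ≈ 68.333)
B = 263314/205 (B = -62*(-20 - 49/205/3) = -62*(-20 - 49*3/205) = -62*(-20 - 147/205) = -62*(-4247/205) = 263314/205 ≈ 1284.5)
(-23849 + B) + (o(2) + (13 - u))² = (-23849 + 263314/205) + (-6 + (13 - 1*(-24)))² = -4625731/205 + (-6 + (13 + 24))² = -4625731/205 + (-6 + 37)² = -4625731/205 + 31² = -4625731/205 + 961 = -4428726/205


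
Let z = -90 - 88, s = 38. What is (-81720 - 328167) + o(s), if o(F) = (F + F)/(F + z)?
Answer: -14346064/35 ≈ -4.0989e+5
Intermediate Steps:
z = -178
o(F) = 2*F/(-178 + F) (o(F) = (F + F)/(F - 178) = (2*F)/(-178 + F) = 2*F/(-178 + F))
(-81720 - 328167) + o(s) = (-81720 - 328167) + 2*38/(-178 + 38) = -409887 + 2*38/(-140) = -409887 + 2*38*(-1/140) = -409887 - 19/35 = -14346064/35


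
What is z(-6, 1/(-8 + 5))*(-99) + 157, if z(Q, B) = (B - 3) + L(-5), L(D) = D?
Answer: 982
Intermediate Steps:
z(Q, B) = -8 + B (z(Q, B) = (B - 3) - 5 = (-3 + B) - 5 = -8 + B)
z(-6, 1/(-8 + 5))*(-99) + 157 = (-8 + 1/(-8 + 5))*(-99) + 157 = (-8 + 1/(-3))*(-99) + 157 = (-8 - ⅓)*(-99) + 157 = -25/3*(-99) + 157 = 825 + 157 = 982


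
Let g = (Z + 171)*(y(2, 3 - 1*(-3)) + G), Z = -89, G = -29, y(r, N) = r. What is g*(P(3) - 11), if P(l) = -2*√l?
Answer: 24354 + 4428*√3 ≈ 32024.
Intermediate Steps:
g = -2214 (g = (-89 + 171)*(2 - 29) = 82*(-27) = -2214)
g*(P(3) - 11) = -2214*(-2*√3 - 11) = -2214*(-11 - 2*√3) = 24354 + 4428*√3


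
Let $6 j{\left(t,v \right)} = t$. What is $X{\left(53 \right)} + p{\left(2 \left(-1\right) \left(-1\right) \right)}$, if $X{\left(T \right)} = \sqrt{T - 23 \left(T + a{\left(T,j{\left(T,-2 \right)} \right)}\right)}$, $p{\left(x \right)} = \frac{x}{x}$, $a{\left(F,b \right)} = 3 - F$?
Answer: $1 + 4 i \approx 1.0 + 4.0 i$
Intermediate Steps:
$j{\left(t,v \right)} = \frac{t}{6}$
$p{\left(x \right)} = 1$
$X{\left(T \right)} = \sqrt{-69 + T}$ ($X{\left(T \right)} = \sqrt{T - 23 \left(T - \left(-3 + T\right)\right)} = \sqrt{T - 69} = \sqrt{-69 + T}$)
$X{\left(53 \right)} + p{\left(2 \left(-1\right) \left(-1\right) \right)} = \sqrt{-69 + 53} + 1 = \sqrt{-16} + 1 = 4 i + 1 = 1 + 4 i$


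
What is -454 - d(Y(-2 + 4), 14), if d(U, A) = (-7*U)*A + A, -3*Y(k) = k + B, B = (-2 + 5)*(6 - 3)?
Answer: -2482/3 ≈ -827.33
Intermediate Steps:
B = 9 (B = 3*3 = 9)
Y(k) = -3 - k/3 (Y(k) = -(k + 9)/3 = -(9 + k)/3 = -3 - k/3)
d(U, A) = A - 7*A*U (d(U, A) = -7*A*U + A = A - 7*A*U)
-454 - d(Y(-2 + 4), 14) = -454 - 14*(1 - 7*(-3 - (-2 + 4)/3)) = -454 - 14*(1 - 7*(-3 - 1/3*2)) = -454 - 14*(1 - 7*(-3 - 2/3)) = -454 - 14*(1 - 7*(-11/3)) = -454 - 14*(1 + 77/3) = -454 - 14*80/3 = -454 - 1*1120/3 = -454 - 1120/3 = -2482/3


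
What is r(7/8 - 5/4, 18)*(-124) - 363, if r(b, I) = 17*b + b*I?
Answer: 2529/2 ≈ 1264.5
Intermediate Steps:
r(b, I) = 17*b + I*b
r(7/8 - 5/4, 18)*(-124) - 363 = ((7/8 - 5/4)*(17 + 18))*(-124) - 363 = ((7*(1/8) - 5*1/4)*35)*(-124) - 363 = ((7/8 - 5/4)*35)*(-124) - 363 = -3/8*35*(-124) - 363 = -105/8*(-124) - 363 = 3255/2 - 363 = 2529/2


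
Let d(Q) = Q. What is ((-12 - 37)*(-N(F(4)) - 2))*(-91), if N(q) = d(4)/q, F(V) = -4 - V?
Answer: -13377/2 ≈ -6688.5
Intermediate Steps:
N(q) = 4/q
((-12 - 37)*(-N(F(4)) - 2))*(-91) = ((-12 - 37)*(-4/(-4 - 1*4) - 2))*(-91) = -49*(-4/(-4 - 4) - 2)*(-91) = -49*(-4/(-8) - 2)*(-91) = -49*(-4*(-1)/8 - 2)*(-91) = -49*(-1*(-1/2) - 2)*(-91) = -49*(1/2 - 2)*(-91) = -49*(-3/2)*(-91) = (147/2)*(-91) = -13377/2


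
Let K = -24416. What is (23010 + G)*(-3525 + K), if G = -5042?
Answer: -502043888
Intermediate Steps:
(23010 + G)*(-3525 + K) = (23010 - 5042)*(-3525 - 24416) = 17968*(-27941) = -502043888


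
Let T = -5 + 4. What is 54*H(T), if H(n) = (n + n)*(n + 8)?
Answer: -756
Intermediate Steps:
T = -1
H(n) = 2*n*(8 + n) (H(n) = (2*n)*(8 + n) = 2*n*(8 + n))
54*H(T) = 54*(2*(-1)*(8 - 1)) = 54*(2*(-1)*7) = 54*(-14) = -756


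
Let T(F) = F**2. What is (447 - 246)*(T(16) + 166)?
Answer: 84822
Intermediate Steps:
(447 - 246)*(T(16) + 166) = (447 - 246)*(16**2 + 166) = 201*(256 + 166) = 201*422 = 84822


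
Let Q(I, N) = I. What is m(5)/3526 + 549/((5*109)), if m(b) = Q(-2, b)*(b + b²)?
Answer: 951537/960835 ≈ 0.99032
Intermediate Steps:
m(b) = -2*b - 2*b² (m(b) = -2*(b + b²) = -2*b - 2*b²)
m(5)/3526 + 549/((5*109)) = -2*5*(1 + 5)/3526 + 549/((5*109)) = -2*5*6*(1/3526) + 549/545 = -60*1/3526 + 549*(1/545) = -30/1763 + 549/545 = 951537/960835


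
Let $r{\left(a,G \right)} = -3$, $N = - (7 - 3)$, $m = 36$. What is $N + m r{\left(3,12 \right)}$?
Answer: $-112$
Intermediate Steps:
$N = -4$ ($N = \left(-1\right) 4 = -4$)
$N + m r{\left(3,12 \right)} = -4 + 36 \left(-3\right) = -4 - 108 = -112$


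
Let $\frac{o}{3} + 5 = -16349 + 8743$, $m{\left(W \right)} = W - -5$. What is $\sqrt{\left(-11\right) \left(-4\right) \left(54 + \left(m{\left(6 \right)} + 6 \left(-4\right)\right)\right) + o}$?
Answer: $i \sqrt{21029} \approx 145.01 i$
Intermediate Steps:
$m{\left(W \right)} = 5 + W$ ($m{\left(W \right)} = W + 5 = 5 + W$)
$o = -22833$ ($o = -15 + 3 \left(-16349 + 8743\right) = -15 + 3 \left(-7606\right) = -15 - 22818 = -22833$)
$\sqrt{\left(-11\right) \left(-4\right) \left(54 + \left(m{\left(6 \right)} + 6 \left(-4\right)\right)\right) + o} = \sqrt{\left(-11\right) \left(-4\right) \left(54 + \left(\left(5 + 6\right) + 6 \left(-4\right)\right)\right) - 22833} = \sqrt{44 \left(54 + \left(11 - 24\right)\right) - 22833} = \sqrt{44 \left(54 - 13\right) - 22833} = \sqrt{44 \cdot 41 - 22833} = \sqrt{1804 - 22833} = \sqrt{-21029} = i \sqrt{21029}$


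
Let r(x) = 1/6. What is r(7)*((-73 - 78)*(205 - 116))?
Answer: -13439/6 ≈ -2239.8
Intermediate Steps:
r(x) = ⅙
r(7)*((-73 - 78)*(205 - 116)) = ((-73 - 78)*(205 - 116))/6 = (-151*89)/6 = (⅙)*(-13439) = -13439/6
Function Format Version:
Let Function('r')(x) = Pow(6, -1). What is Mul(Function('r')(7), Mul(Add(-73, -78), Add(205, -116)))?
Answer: Rational(-13439, 6) ≈ -2239.8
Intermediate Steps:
Function('r')(x) = Rational(1, 6)
Mul(Function('r')(7), Mul(Add(-73, -78), Add(205, -116))) = Mul(Rational(1, 6), Mul(Add(-73, -78), Add(205, -116))) = Mul(Rational(1, 6), Mul(-151, 89)) = Mul(Rational(1, 6), -13439) = Rational(-13439, 6)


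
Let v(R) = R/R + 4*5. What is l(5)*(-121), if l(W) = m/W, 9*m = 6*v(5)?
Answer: -1694/5 ≈ -338.80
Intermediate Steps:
v(R) = 21 (v(R) = 1 + 20 = 21)
m = 14 (m = (6*21)/9 = (⅑)*126 = 14)
l(W) = 14/W
l(5)*(-121) = (14/5)*(-121) = -1694/5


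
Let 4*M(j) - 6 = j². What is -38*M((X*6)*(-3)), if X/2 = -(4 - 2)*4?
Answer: -788025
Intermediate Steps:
X = -16 (X = 2*(-(4 - 2)*4) = 2*(-2*4) = 2*(-1*8) = 2*(-8) = -16)
M(j) = 3/2 + j²/4
-38*M((X*6)*(-3)) = -38*(3/2 + (-16*6*(-3))²/4) = -38*(3/2 + (-96*(-3))²/4) = -38*(3/2 + (¼)*288²) = -38*(3/2 + (¼)*82944) = -38*(3/2 + 20736) = -38*41475/2 = -788025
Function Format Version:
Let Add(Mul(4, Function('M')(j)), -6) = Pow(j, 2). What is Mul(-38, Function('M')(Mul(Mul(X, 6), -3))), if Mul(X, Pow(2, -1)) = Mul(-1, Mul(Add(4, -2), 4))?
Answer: -788025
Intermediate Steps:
X = -16 (X = Mul(2, Mul(-1, Mul(Add(4, -2), 4))) = Mul(2, Mul(-1, Mul(2, 4))) = Mul(2, Mul(-1, 8)) = Mul(2, -8) = -16)
Function('M')(j) = Add(Rational(3, 2), Mul(Rational(1, 4), Pow(j, 2)))
Mul(-38, Function('M')(Mul(Mul(X, 6), -3))) = Mul(-38, Add(Rational(3, 2), Mul(Rational(1, 4), Pow(Mul(Mul(-16, 6), -3), 2)))) = Mul(-38, Add(Rational(3, 2), Mul(Rational(1, 4), Pow(Mul(-96, -3), 2)))) = Mul(-38, Add(Rational(3, 2), Mul(Rational(1, 4), Pow(288, 2)))) = Mul(-38, Add(Rational(3, 2), Mul(Rational(1, 4), 82944))) = Mul(-38, Add(Rational(3, 2), 20736)) = Mul(-38, Rational(41475, 2)) = -788025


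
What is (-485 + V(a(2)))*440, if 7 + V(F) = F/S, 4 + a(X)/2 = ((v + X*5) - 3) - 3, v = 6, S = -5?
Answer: -217536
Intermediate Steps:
a(X) = -8 + 10*X (a(X) = -8 + 2*(((6 + X*5) - 3) - 3) = -8 + 2*(((6 + 5*X) - 3) - 3) = -8 + 2*((3 + 5*X) - 3) = -8 + 2*(5*X) = -8 + 10*X)
V(F) = -7 - F/5 (V(F) = -7 + F/(-5) = -7 + F*(-1/5) = -7 - F/5)
(-485 + V(a(2)))*440 = (-485 + (-7 - (-8 + 10*2)/5))*440 = (-485 + (-7 - (-8 + 20)/5))*440 = (-485 + (-7 - 1/5*12))*440 = (-485 + (-7 - 12/5))*440 = (-485 - 47/5)*440 = -2472/5*440 = -217536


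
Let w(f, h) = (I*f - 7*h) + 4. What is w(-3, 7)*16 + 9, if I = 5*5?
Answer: -1911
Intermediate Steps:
I = 25
w(f, h) = 4 - 7*h + 25*f (w(f, h) = (25*f - 7*h) + 4 = (-7*h + 25*f) + 4 = 4 - 7*h + 25*f)
w(-3, 7)*16 + 9 = (4 - 7*7 + 25*(-3))*16 + 9 = (4 - 49 - 75)*16 + 9 = -120*16 + 9 = -1920 + 9 = -1911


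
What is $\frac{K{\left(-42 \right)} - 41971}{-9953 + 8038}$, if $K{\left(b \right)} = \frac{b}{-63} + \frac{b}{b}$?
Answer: $\frac{125908}{5745} \approx 21.916$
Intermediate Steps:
$K{\left(b \right)} = 1 - \frac{b}{63}$ ($K{\left(b \right)} = b \left(- \frac{1}{63}\right) + 1 = - \frac{b}{63} + 1 = 1 - \frac{b}{63}$)
$\frac{K{\left(-42 \right)} - 41971}{-9953 + 8038} = \frac{\left(1 - - \frac{2}{3}\right) - 41971}{-9953 + 8038} = \frac{\left(1 + \frac{2}{3}\right) - 41971}{-1915} = \left(\frac{5}{3} - 41971\right) \left(- \frac{1}{1915}\right) = \left(- \frac{125908}{3}\right) \left(- \frac{1}{1915}\right) = \frac{125908}{5745}$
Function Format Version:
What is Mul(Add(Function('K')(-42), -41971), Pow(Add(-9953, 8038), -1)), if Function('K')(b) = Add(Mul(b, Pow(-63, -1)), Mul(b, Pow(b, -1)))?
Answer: Rational(125908, 5745) ≈ 21.916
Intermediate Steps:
Function('K')(b) = Add(1, Mul(Rational(-1, 63), b)) (Function('K')(b) = Add(Mul(b, Rational(-1, 63)), 1) = Add(Mul(Rational(-1, 63), b), 1) = Add(1, Mul(Rational(-1, 63), b)))
Mul(Add(Function('K')(-42), -41971), Pow(Add(-9953, 8038), -1)) = Mul(Add(Add(1, Mul(Rational(-1, 63), -42)), -41971), Pow(Add(-9953, 8038), -1)) = Mul(Add(Add(1, Rational(2, 3)), -41971), Pow(-1915, -1)) = Mul(Add(Rational(5, 3), -41971), Rational(-1, 1915)) = Mul(Rational(-125908, 3), Rational(-1, 1915)) = Rational(125908, 5745)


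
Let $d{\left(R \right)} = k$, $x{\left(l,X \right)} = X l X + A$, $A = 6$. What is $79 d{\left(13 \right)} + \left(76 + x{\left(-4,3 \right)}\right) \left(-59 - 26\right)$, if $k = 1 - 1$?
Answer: $-3910$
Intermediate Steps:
$x{\left(l,X \right)} = 6 + l X^{2}$ ($x{\left(l,X \right)} = X l X + 6 = l X^{2} + 6 = 6 + l X^{2}$)
$k = 0$ ($k = 1 - 1 = 0$)
$d{\left(R \right)} = 0$
$79 d{\left(13 \right)} + \left(76 + x{\left(-4,3 \right)}\right) \left(-59 - 26\right) = 79 \cdot 0 + \left(76 + \left(6 - 4 \cdot 3^{2}\right)\right) \left(-59 - 26\right) = 0 + \left(76 + \left(6 - 36\right)\right) \left(-85\right) = 0 + \left(76 - 30\right) \left(-85\right) = 0 + 46 \left(-85\right) = 0 - 3910 = -3910$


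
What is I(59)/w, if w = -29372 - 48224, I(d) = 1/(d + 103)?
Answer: -1/12570552 ≈ -7.9551e-8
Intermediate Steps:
I(d) = 1/(103 + d)
w = -77596
I(59)/w = 1/((103 + 59)*(-77596)) = -1/77596/162 = (1/162)*(-1/77596) = -1/12570552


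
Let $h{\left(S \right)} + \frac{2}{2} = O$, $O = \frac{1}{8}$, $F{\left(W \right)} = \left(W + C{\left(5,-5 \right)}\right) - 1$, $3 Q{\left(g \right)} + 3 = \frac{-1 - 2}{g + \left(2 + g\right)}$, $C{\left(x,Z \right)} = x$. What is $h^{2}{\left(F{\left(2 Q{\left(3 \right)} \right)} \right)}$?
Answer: $\frac{49}{64} \approx 0.76563$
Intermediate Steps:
$Q{\left(g \right)} = -1 - \frac{1}{2 + 2 g}$ ($Q{\left(g \right)} = -1 + \frac{\left(-1 - 2\right) \frac{1}{g + \left(2 + g\right)}}{3} = -1 + \frac{\left(-3\right) \frac{1}{2 + 2 g}}{3} = -1 - \frac{1}{2 + 2 g}$)
$F{\left(W \right)} = 4 + W$ ($F{\left(W \right)} = \left(W + 5\right) - 1 = \left(5 + W\right) - 1 = 4 + W$)
$O = \frac{1}{8} \approx 0.125$
$h{\left(S \right)} = - \frac{7}{8}$ ($h{\left(S \right)} = -1 + \frac{1}{8} = - \frac{7}{8}$)
$h^{2}{\left(F{\left(2 Q{\left(3 \right)} \right)} \right)} = \left(- \frac{7}{8}\right)^{2} = \frac{49}{64}$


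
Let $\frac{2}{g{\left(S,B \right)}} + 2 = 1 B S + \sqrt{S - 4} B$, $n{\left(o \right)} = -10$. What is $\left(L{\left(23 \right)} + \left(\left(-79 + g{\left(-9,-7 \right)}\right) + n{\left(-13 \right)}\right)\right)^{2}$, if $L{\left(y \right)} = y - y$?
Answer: $\frac{3381021 \sqrt{13} + 12203326 i}{427 \sqrt{13} + 1542 i} \approx 7916.0 - 2.0611 i$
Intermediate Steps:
$g{\left(S,B \right)} = \frac{2}{-2 + B S + B \sqrt{-4 + S}}$ ($g{\left(S,B \right)} = \frac{2}{-2 + \left(1 B S + \sqrt{S - 4} B\right)} = \frac{2}{-2 + \left(B S + \sqrt{-4 + S} B\right)} = \frac{2}{-2 + \left(B S + B \sqrt{-4 + S}\right)} = \frac{2}{-2 + B S + B \sqrt{-4 + S}}$)
$L{\left(y \right)} = 0$
$\left(L{\left(23 \right)} + \left(\left(-79 + g{\left(-9,-7 \right)}\right) + n{\left(-13 \right)}\right)\right)^{2} = \left(0 - \left(89 - \frac{2}{-2 - -63 - 7 \sqrt{-4 - 9}}\right)\right)^{2} = \left(0 - \left(89 - \frac{2}{-2 + 63 - 7 \sqrt{-13}}\right)\right)^{2} = \left(0 - \left(89 - \frac{2}{-2 + 63 - 7 i \sqrt{13}}\right)\right)^{2} = \left(0 - \left(89 - \frac{2}{61 - 7 i \sqrt{13}}\right)\right)^{2} = \left(-89 + \frac{2}{61 - 7 i \sqrt{13}}\right)^{2}$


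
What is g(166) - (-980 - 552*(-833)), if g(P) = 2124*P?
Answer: -106252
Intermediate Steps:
g(166) - (-980 - 552*(-833)) = 2124*166 - (-980 - 552*(-833)) = 352584 - (-980 + 459816) = 352584 - 1*458836 = 352584 - 458836 = -106252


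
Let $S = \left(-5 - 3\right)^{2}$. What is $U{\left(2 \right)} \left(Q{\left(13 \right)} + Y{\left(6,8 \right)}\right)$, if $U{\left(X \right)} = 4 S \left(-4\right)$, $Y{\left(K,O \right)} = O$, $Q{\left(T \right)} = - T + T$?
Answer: $-8192$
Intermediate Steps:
$Q{\left(T \right)} = 0$
$S = 64$ ($S = \left(-8\right)^{2} = 64$)
$U{\left(X \right)} = -1024$ ($U{\left(X \right)} = 4 \cdot 64 \left(-4\right) = 256 \left(-4\right) = -1024$)
$U{\left(2 \right)} \left(Q{\left(13 \right)} + Y{\left(6,8 \right)}\right) = - 1024 \left(0 + 8\right) = \left(-1024\right) 8 = -8192$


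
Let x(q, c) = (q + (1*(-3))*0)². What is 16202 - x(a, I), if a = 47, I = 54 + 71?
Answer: 13993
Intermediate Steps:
I = 125
x(q, c) = q² (x(q, c) = (q - 3*0)² = (q + 0)² = q²)
16202 - x(a, I) = 16202 - 1*47² = 16202 - 1*2209 = 16202 - 2209 = 13993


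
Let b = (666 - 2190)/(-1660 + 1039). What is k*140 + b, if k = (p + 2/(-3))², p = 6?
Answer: 824828/207 ≈ 3984.7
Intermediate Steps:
b = 508/207 (b = -1524/(-621) = -1524*(-1/621) = 508/207 ≈ 2.4541)
k = 256/9 (k = (6 + 2/(-3))² = (6 + 2*(-⅓))² = (6 - ⅔)² = (16/3)² = 256/9 ≈ 28.444)
k*140 + b = (256/9)*140 + 508/207 = 35840/9 + 508/207 = 824828/207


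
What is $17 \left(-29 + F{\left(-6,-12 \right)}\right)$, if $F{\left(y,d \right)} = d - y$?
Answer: $-595$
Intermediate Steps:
$17 \left(-29 + F{\left(-6,-12 \right)}\right) = 17 \left(-29 - 6\right) = 17 \left(-35\right) = -595$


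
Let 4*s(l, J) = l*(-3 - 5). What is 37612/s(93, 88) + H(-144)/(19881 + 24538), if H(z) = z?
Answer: -835357106/4130967 ≈ -202.22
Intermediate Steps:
s(l, J) = -2*l (s(l, J) = (l*(-3 - 5))/4 = (l*(-8))/4 = (-8*l)/4 = -2*l)
37612/s(93, 88) + H(-144)/(19881 + 24538) = 37612/((-2*93)) - 144/(19881 + 24538) = 37612/(-186) - 144/44419 = 37612*(-1/186) - 144*1/44419 = -18806/93 - 144/44419 = -835357106/4130967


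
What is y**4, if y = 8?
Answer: 4096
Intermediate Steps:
y**4 = 8**4 = 4096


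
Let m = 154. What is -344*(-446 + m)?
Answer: 100448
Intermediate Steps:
-344*(-446 + m) = -344*(-446 + 154) = -344*(-292) = 100448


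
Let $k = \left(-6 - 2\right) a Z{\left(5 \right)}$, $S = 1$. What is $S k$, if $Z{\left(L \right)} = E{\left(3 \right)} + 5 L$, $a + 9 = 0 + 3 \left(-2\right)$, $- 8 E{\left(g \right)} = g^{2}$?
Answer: $2865$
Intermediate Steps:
$E{\left(g \right)} = - \frac{g^{2}}{8}$
$a = -15$ ($a = -9 + \left(0 + 3 \left(-2\right)\right) = -9 + \left(0 - 6\right) = -9 - 6 = -15$)
$Z{\left(L \right)} = - \frac{9}{8} + 5 L$ ($Z{\left(L \right)} = - \frac{3^{2}}{8} + 5 L = \left(- \frac{1}{8}\right) 9 + 5 L = - \frac{9}{8} + 5 L$)
$k = 2865$ ($k = \left(-6 - 2\right) \left(-15\right) \left(- \frac{9}{8} + 5 \cdot 5\right) = \left(-6 - 2\right) \left(-15\right) \left(- \frac{9}{8} + 25\right) = \left(-8\right) \left(-15\right) \frac{191}{8} = 120 \cdot \frac{191}{8} = 2865$)
$S k = 1 \cdot 2865 = 2865$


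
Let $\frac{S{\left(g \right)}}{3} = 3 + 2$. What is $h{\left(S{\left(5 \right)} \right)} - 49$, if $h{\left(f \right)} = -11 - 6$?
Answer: $-66$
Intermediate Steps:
$S{\left(g \right)} = 15$ ($S{\left(g \right)} = 3 \left(3 + 2\right) = 3 \cdot 5 = 15$)
$h{\left(f \right)} = -17$
$h{\left(S{\left(5 \right)} \right)} - 49 = -17 - 49 = -66$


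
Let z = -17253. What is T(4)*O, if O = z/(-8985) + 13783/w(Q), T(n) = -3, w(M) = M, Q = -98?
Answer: 17449923/41930 ≈ 416.17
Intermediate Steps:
O = -5816641/41930 (O = -17253/(-8985) + 13783/(-98) = -17253*(-1/8985) + 13783*(-1/98) = 5751/2995 - 1969/14 = -5816641/41930 ≈ -138.72)
T(4)*O = -3*(-5816641/41930) = 17449923/41930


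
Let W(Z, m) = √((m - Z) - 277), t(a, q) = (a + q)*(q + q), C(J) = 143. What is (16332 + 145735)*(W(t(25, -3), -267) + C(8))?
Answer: 23175581 + 324134*I*√103 ≈ 2.3176e+7 + 3.2896e+6*I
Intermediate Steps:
t(a, q) = 2*q*(a + q) (t(a, q) = (a + q)*(2*q) = 2*q*(a + q))
W(Z, m) = √(-277 + m - Z)
(16332 + 145735)*(W(t(25, -3), -267) + C(8)) = (16332 + 145735)*(√(-277 - 267 - 2*(-3)*(25 - 3)) + 143) = 162067*(√(-277 - 267 - 2*(-3)*22) + 143) = 162067*(√(-277 - 267 - 1*(-132)) + 143) = 162067*(√(-277 - 267 + 132) + 143) = 162067*(√(-412) + 143) = 162067*(2*I*√103 + 143) = 162067*(143 + 2*I*√103) = 23175581 + 324134*I*√103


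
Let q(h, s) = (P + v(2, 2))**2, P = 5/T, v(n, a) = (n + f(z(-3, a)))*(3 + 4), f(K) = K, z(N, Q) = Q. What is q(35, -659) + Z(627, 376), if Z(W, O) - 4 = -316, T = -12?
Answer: 64633/144 ≈ 448.84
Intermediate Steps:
Z(W, O) = -312 (Z(W, O) = 4 - 316 = -312)
v(n, a) = 7*a + 7*n (v(n, a) = (n + a)*(3 + 4) = (a + n)*7 = 7*a + 7*n)
P = -5/12 (P = 5/(-12) = 5*(-1/12) = -5/12 ≈ -0.41667)
q(h, s) = 109561/144 (q(h, s) = (-5/12 + (7*2 + 7*2))**2 = (-5/12 + (14 + 14))**2 = (-5/12 + 28)**2 = (331/12)**2 = 109561/144)
q(35, -659) + Z(627, 376) = 109561/144 - 312 = 64633/144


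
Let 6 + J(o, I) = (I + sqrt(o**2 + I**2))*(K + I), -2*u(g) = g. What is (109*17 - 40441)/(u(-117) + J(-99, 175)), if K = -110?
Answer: 352771496/32169675 - 2006576*sqrt(40426)/32169675 ≈ -1.5752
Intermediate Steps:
u(g) = -g/2
J(o, I) = -6 + (-110 + I)*(I + sqrt(I**2 + o**2)) (J(o, I) = -6 + (I + sqrt(o**2 + I**2))*(-110 + I) = -6 + (I + sqrt(I**2 + o**2))*(-110 + I) = -6 + (-110 + I)*(I + sqrt(I**2 + o**2)))
(109*17 - 40441)/(u(-117) + J(-99, 175)) = (109*17 - 40441)/(-1/2*(-117) + (-6 + 175**2 - 110*175 - 110*sqrt(175**2 + (-99)**2) + 175*sqrt(175**2 + (-99)**2))) = (1853 - 40441)/(117/2 + (-6 + 30625 - 19250 - 110*sqrt(30625 + 9801) + 175*sqrt(30625 + 9801))) = -38588/(117/2 + (-6 + 30625 - 19250 - 110*sqrt(40426) + 175*sqrt(40426))) = -38588/(117/2 + (11369 + 65*sqrt(40426))) = -38588/(22855/2 + 65*sqrt(40426))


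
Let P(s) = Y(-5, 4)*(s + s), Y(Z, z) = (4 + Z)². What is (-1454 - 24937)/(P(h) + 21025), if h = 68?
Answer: -26391/21161 ≈ -1.2472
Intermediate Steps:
P(s) = 2*s (P(s) = (4 - 5)²*(s + s) = (-1)²*(2*s) = 1*(2*s) = 2*s)
(-1454 - 24937)/(P(h) + 21025) = (-1454 - 24937)/(2*68 + 21025) = -26391/(136 + 21025) = -26391/21161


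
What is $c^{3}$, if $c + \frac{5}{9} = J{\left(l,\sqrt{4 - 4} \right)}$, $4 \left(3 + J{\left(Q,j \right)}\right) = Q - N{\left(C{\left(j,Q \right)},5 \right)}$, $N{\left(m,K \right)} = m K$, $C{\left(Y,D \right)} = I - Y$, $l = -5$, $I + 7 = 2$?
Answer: $\frac{2197}{729} \approx 3.0137$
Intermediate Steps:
$I = -5$ ($I = -7 + 2 = -5$)
$C{\left(Y,D \right)} = -5 - Y$
$N{\left(m,K \right)} = K m$
$J{\left(Q,j \right)} = \frac{13}{4} + \frac{Q}{4} + \frac{5 j}{4}$ ($J{\left(Q,j \right)} = -3 + \frac{Q - 5 \left(-5 - j\right)}{4} = -3 + \frac{Q - \left(-25 - 5 j\right)}{4} = -3 + \frac{Q + \left(25 + 5 j\right)}{4} = -3 + \frac{25 + Q + 5 j}{4} = -3 + \left(\frac{25}{4} + \frac{Q}{4} + \frac{5 j}{4}\right) = \frac{13}{4} + \frac{Q}{4} + \frac{5 j}{4}$)
$c = \frac{13}{9}$ ($c = - \frac{5}{9} + \left(\frac{13}{4} + \frac{1}{4} \left(-5\right) + \frac{5 \sqrt{4 - 4}}{4}\right) = - \frac{5}{9} + \left(\frac{13}{4} - \frac{5}{4} + \frac{5 \sqrt{0}}{4}\right) = - \frac{5}{9} + \left(\frac{13}{4} - \frac{5}{4} + \frac{5}{4} \cdot 0\right) = - \frac{5}{9} + \left(\frac{13}{4} - \frac{5}{4} + 0\right) = - \frac{5}{9} + 2 = \frac{13}{9} \approx 1.4444$)
$c^{3} = \left(\frac{13}{9}\right)^{3} = \frac{2197}{729}$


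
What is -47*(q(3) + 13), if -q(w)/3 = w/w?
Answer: -470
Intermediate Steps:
q(w) = -3 (q(w) = -3*w/w = -3*1 = -3)
-47*(q(3) + 13) = -47*(-3 + 13) = -47*10 = -470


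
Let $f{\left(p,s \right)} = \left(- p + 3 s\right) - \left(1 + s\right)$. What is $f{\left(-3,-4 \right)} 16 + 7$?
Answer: $-89$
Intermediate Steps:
$f{\left(p,s \right)} = -1 - p + 2 s$
$f{\left(-3,-4 \right)} 16 + 7 = \left(-1 - -3 + 2 \left(-4\right)\right) 16 + 7 = \left(-1 + 3 - 8\right) 16 + 7 = \left(-6\right) 16 + 7 = -96 + 7 = -89$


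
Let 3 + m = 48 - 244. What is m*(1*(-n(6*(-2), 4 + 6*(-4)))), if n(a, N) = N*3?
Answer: -11940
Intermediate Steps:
m = -199 (m = -3 + (48 - 244) = -3 - 196 = -199)
n(a, N) = 3*N
m*(1*(-n(6*(-2), 4 + 6*(-4)))) = -199*(-3*(4 + 6*(-4))) = -199*(-3*(4 - 24)) = -199*(-3*(-20)) = -199*(-1*(-60)) = -199*60 = -11940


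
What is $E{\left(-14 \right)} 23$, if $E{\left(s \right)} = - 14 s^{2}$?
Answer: $-63112$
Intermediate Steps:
$E{\left(-14 \right)} 23 = - 14 \left(-14\right)^{2} \cdot 23 = \left(-14\right) 196 \cdot 23 = \left(-2744\right) 23 = -63112$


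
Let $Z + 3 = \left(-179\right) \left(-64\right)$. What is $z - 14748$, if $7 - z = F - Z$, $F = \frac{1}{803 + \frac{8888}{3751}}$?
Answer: $- \frac{902987069}{274631} \approx -3288.0$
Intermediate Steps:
$Z = 11453$ ($Z = -3 - -11456 = -3 + 11456 = 11453$)
$F = \frac{341}{274631}$ ($F = \frac{1}{803 + 8888 \cdot \frac{1}{3751}} = \frac{1}{803 + \frac{808}{341}} = \frac{1}{\frac{274631}{341}} = \frac{341}{274631} \approx 0.0012417$)
$z = \frac{3147270919}{274631}$ ($z = 7 - \left(\frac{341}{274631} - 11453\right) = 7 - - \frac{3145348502}{274631} = 7 + \frac{3145348502}{274631} = \frac{3147270919}{274631} \approx 11460.0$)
$z - 14748 = \frac{3147270919}{274631} - 14748 = - \frac{902987069}{274631}$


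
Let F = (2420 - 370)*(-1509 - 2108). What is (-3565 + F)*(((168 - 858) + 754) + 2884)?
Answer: -21869487420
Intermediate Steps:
F = -7414850 (F = 2050*(-3617) = -7414850)
(-3565 + F)*(((168 - 858) + 754) + 2884) = (-3565 - 7414850)*(((168 - 858) + 754) + 2884) = -7418415*((-690 + 754) + 2884) = -7418415*(64 + 2884) = -7418415*2948 = -21869487420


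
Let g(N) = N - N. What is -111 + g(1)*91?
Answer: -111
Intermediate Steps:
g(N) = 0
-111 + g(1)*91 = -111 + 0*91 = -111 + 0 = -111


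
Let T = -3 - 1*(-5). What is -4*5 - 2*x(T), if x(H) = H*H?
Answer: -28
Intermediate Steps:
T = 2 (T = -3 + 5 = 2)
x(H) = H²
-4*5 - 2*x(T) = -4*5 - 2*2² = -20 - 2*4 = -20 - 8 = -28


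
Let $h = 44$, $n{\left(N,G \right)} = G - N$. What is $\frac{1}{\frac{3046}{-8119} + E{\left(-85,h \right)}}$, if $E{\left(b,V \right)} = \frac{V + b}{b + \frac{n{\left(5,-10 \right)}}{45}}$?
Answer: $\frac{2078464}{218861} \approx 9.4967$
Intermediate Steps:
$E{\left(b,V \right)} = \frac{V + b}{- \frac{1}{3} + b}$ ($E{\left(b,V \right)} = \frac{V + b}{b + \frac{-10 - 5}{45}} = \frac{V + b}{b + \left(-10 - 5\right) \frac{1}{45}} = \frac{V + b}{b - \frac{1}{3}} = \frac{V + b}{- \frac{1}{3} + b}$)
$\frac{1}{\frac{3046}{-8119} + E{\left(-85,h \right)}} = \frac{1}{\frac{3046}{-8119} + \frac{3 \left(44 - 85\right)}{-1 + 3 \left(-85\right)}} = \frac{1}{3046 \left(- \frac{1}{8119}\right) + 3 \frac{1}{-1 - 255} \left(-41\right)} = \frac{1}{- \frac{3046}{8119} + 3 \frac{1}{-256} \left(-41\right)} = \frac{1}{- \frac{3046}{8119} + 3 \left(- \frac{1}{256}\right) \left(-41\right)} = \frac{1}{- \frac{3046}{8119} + \frac{123}{256}} = \frac{1}{\frac{218861}{2078464}} = \frac{2078464}{218861}$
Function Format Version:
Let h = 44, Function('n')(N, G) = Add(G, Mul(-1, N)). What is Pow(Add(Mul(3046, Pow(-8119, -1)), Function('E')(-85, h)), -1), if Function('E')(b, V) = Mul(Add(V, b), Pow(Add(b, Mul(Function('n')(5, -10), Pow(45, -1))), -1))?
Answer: Rational(2078464, 218861) ≈ 9.4967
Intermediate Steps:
Function('E')(b, V) = Mul(Pow(Add(Rational(-1, 3), b), -1), Add(V, b)) (Function('E')(b, V) = Mul(Add(V, b), Pow(Add(b, Mul(Add(-10, Mul(-1, 5)), Pow(45, -1))), -1)) = Mul(Add(V, b), Pow(Add(b, Mul(Add(-10, -5), Rational(1, 45))), -1)) = Mul(Add(V, b), Pow(Add(b, Mul(-15, Rational(1, 45))), -1)) = Mul(Add(V, b), Pow(Add(b, Rational(-1, 3)), -1)) = Mul(Add(V, b), Pow(Add(Rational(-1, 3), b), -1)) = Mul(Pow(Add(Rational(-1, 3), b), -1), Add(V, b)))
Pow(Add(Mul(3046, Pow(-8119, -1)), Function('E')(-85, h)), -1) = Pow(Add(Mul(3046, Pow(-8119, -1)), Mul(3, Pow(Add(-1, Mul(3, -85)), -1), Add(44, -85))), -1) = Pow(Add(Mul(3046, Rational(-1, 8119)), Mul(3, Pow(Add(-1, -255), -1), -41)), -1) = Pow(Add(Rational(-3046, 8119), Mul(3, Pow(-256, -1), -41)), -1) = Pow(Add(Rational(-3046, 8119), Mul(3, Rational(-1, 256), -41)), -1) = Pow(Add(Rational(-3046, 8119), Rational(123, 256)), -1) = Pow(Rational(218861, 2078464), -1) = Rational(2078464, 218861)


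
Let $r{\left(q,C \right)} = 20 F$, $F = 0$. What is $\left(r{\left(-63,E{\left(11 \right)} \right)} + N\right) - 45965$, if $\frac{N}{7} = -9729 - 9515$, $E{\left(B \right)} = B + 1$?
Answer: $-180673$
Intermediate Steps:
$E{\left(B \right)} = 1 + B$
$N = -134708$ ($N = 7 \left(-9729 - 9515\right) = 7 \left(-19244\right) = -134708$)
$r{\left(q,C \right)} = 0$ ($r{\left(q,C \right)} = 20 \cdot 0 = 0$)
$\left(r{\left(-63,E{\left(11 \right)} \right)} + N\right) - 45965 = \left(0 - 134708\right) - 45965 = -134708 - 45965 = -180673$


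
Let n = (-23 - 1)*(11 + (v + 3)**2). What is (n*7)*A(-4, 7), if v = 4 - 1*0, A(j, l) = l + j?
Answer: -30240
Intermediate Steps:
A(j, l) = j + l
v = 4 (v = 4 + 0 = 4)
n = -1440 (n = (-23 - 1)*(11 + (4 + 3)**2) = -24*(11 + 7**2) = -24*(11 + 49) = -24*60 = -1440)
(n*7)*A(-4, 7) = (-1440*7)*(-4 + 7) = -10080*3 = -30240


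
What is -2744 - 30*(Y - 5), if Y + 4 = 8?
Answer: -2714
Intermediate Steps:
Y = 4 (Y = -4 + 8 = 4)
-2744 - 30*(Y - 5) = -2744 - 30*(4 - 5) = -2744 - 30*(-1) = -2744 - 1*(-30) = -2744 + 30 = -2714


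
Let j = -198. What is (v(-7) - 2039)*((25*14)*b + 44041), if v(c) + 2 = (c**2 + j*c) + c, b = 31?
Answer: -33648183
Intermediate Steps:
v(c) = -2 + c**2 - 197*c (v(c) = -2 + ((c**2 - 198*c) + c) = -2 + (c**2 - 197*c) = -2 + c**2 - 197*c)
(v(-7) - 2039)*((25*14)*b + 44041) = ((-2 + (-7)**2 - 197*(-7)) - 2039)*((25*14)*31 + 44041) = ((-2 + 49 + 1379) - 2039)*(350*31 + 44041) = (1426 - 2039)*(10850 + 44041) = -613*54891 = -33648183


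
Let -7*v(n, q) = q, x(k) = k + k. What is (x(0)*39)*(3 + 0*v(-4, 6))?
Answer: 0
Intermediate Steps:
x(k) = 2*k
v(n, q) = -q/7
(x(0)*39)*(3 + 0*v(-4, 6)) = ((2*0)*39)*(3 + 0*(-⅐*6)) = (0*39)*(3 + 0*(-6/7)) = 0*(3 + 0) = 0*3 = 0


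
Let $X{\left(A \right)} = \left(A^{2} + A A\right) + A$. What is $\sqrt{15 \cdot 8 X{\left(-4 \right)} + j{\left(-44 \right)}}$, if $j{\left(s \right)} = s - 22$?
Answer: $3 \sqrt{366} \approx 57.393$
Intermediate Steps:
$X{\left(A \right)} = A + 2 A^{2}$ ($X{\left(A \right)} = \left(A^{2} + A^{2}\right) + A = 2 A^{2} + A = A + 2 A^{2}$)
$j{\left(s \right)} = -22 + s$
$\sqrt{15 \cdot 8 X{\left(-4 \right)} + j{\left(-44 \right)}} = \sqrt{15 \cdot 8 \left(- 4 \left(1 + 2 \left(-4\right)\right)\right) - 66} = \sqrt{120 \left(- 4 \left(1 - 8\right)\right) - 66} = \sqrt{120 \left(\left(-4\right) \left(-7\right)\right) - 66} = \sqrt{120 \cdot 28 - 66} = \sqrt{3360 - 66} = \sqrt{3294} = 3 \sqrt{366}$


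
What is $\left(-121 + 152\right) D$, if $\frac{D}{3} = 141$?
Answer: $13113$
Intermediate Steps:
$D = 423$ ($D = 3 \cdot 141 = 423$)
$\left(-121 + 152\right) D = \left(-121 + 152\right) 423 = 31 \cdot 423 = 13113$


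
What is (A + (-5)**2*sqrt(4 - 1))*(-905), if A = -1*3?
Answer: 2715 - 22625*sqrt(3) ≈ -36473.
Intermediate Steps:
A = -3
(A + (-5)**2*sqrt(4 - 1))*(-905) = (-3 + (-5)**2*sqrt(4 - 1))*(-905) = (-3 + 25*sqrt(3))*(-905) = 2715 - 22625*sqrt(3)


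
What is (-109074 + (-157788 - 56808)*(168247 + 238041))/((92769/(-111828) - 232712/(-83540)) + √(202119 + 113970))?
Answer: 103363558645497846373419961560/191571848912258539525871 - 158527635235100611599055701600*√35121/191571848912258539525871 ≈ -1.5454e+8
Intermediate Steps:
(-109074 + (-157788 - 56808)*(168247 + 238041))/((92769/(-111828) - 232712/(-83540)) + √(202119 + 113970)) = (-109074 - 214596*406288)/((92769*(-1/111828) - 232712*(-1/83540)) + √316089) = (-109074 - 87187779648)/((-30923/37276 + 58178/20885) + 3*√35121) = -87187888722/(1522816273/778509260 + 3*√35121)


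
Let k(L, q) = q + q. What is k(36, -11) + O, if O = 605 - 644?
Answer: -61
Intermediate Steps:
O = -39
k(L, q) = 2*q
k(36, -11) + O = 2*(-11) - 39 = -22 - 39 = -61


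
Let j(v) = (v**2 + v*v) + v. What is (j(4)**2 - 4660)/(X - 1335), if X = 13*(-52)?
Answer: 3364/2011 ≈ 1.6728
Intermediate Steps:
j(v) = v + 2*v**2 (j(v) = (v**2 + v**2) + v = 2*v**2 + v = v + 2*v**2)
X = -676
(j(4)**2 - 4660)/(X - 1335) = ((4*(1 + 2*4))**2 - 4660)/(-676 - 1335) = ((4*(1 + 8))**2 - 4660)/(-2011) = ((4*9)**2 - 4660)*(-1/2011) = (36**2 - 4660)*(-1/2011) = (1296 - 4660)*(-1/2011) = -3364*(-1/2011) = 3364/2011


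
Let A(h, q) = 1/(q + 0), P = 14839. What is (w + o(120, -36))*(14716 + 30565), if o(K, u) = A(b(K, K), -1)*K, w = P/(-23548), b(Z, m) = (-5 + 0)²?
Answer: -128625163319/23548 ≈ -5.4623e+6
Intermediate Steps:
b(Z, m) = 25 (b(Z, m) = (-5)² = 25)
w = -14839/23548 (w = 14839/(-23548) = 14839*(-1/23548) = -14839/23548 ≈ -0.63016)
A(h, q) = 1/q
o(K, u) = -K (o(K, u) = K/(-1) = -K)
(w + o(120, -36))*(14716 + 30565) = (-14839/23548 - 1*120)*(14716 + 30565) = (-14839/23548 - 120)*45281 = -2840599/23548*45281 = -128625163319/23548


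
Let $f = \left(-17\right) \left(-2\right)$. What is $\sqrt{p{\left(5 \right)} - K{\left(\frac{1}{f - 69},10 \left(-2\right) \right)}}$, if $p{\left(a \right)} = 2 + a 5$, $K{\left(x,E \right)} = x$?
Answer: $\frac{\sqrt{33110}}{35} \approx 5.1989$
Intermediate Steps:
$f = 34$
$p{\left(a \right)} = 2 + 5 a$
$\sqrt{p{\left(5 \right)} - K{\left(\frac{1}{f - 69},10 \left(-2\right) \right)}} = \sqrt{\left(2 + 5 \cdot 5\right) - \frac{1}{34 - 69}} = \sqrt{\left(2 + 25\right) - \frac{1}{-35}} = \sqrt{27 - - \frac{1}{35}} = \sqrt{27 + \frac{1}{35}} = \sqrt{\frac{946}{35}} = \frac{\sqrt{33110}}{35}$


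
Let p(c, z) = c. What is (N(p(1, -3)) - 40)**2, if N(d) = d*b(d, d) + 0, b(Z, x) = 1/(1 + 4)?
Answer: 39601/25 ≈ 1584.0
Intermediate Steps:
b(Z, x) = 1/5
N(d) = d/5 (N(d) = d*(1/5) + 0 = d/5 + 0 = d/5)
(N(p(1, -3)) - 40)**2 = ((1/5)*1 - 40)**2 = (1/5 - 40)**2 = (-199/5)**2 = 39601/25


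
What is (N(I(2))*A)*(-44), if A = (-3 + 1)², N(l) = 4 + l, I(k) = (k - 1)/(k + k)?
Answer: -748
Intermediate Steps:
I(k) = (-1 + k)/(2*k) (I(k) = (-1 + k)/((2*k)) = (-1 + k)*(1/(2*k)) = (-1 + k)/(2*k))
A = 4 (A = (-2)² = 4)
(N(I(2))*A)*(-44) = ((4 + (½)*(-1 + 2)/2)*4)*(-44) = ((4 + (½)*(½)*1)*4)*(-44) = ((4 + ¼)*4)*(-44) = ((17/4)*4)*(-44) = 17*(-44) = -748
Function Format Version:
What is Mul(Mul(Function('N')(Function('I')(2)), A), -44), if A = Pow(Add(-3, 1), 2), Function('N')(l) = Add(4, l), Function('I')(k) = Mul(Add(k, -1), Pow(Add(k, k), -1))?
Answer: -748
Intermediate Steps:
Function('I')(k) = Mul(Rational(1, 2), Pow(k, -1), Add(-1, k)) (Function('I')(k) = Mul(Add(-1, k), Pow(Mul(2, k), -1)) = Mul(Add(-1, k), Mul(Rational(1, 2), Pow(k, -1))) = Mul(Rational(1, 2), Pow(k, -1), Add(-1, k)))
A = 4 (A = Pow(-2, 2) = 4)
Mul(Mul(Function('N')(Function('I')(2)), A), -44) = Mul(Mul(Add(4, Mul(Rational(1, 2), Pow(2, -1), Add(-1, 2))), 4), -44) = Mul(Mul(Add(4, Mul(Rational(1, 2), Rational(1, 2), 1)), 4), -44) = Mul(Mul(Add(4, Rational(1, 4)), 4), -44) = Mul(Mul(Rational(17, 4), 4), -44) = Mul(17, -44) = -748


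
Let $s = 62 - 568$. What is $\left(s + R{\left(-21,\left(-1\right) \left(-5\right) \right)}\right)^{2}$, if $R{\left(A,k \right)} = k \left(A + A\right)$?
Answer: $512656$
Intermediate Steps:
$s = -506$
$R{\left(A,k \right)} = 2 A k$ ($R{\left(A,k \right)} = k 2 A = 2 A k$)
$\left(s + R{\left(-21,\left(-1\right) \left(-5\right) \right)}\right)^{2} = \left(-506 + 2 \left(-21\right) \left(\left(-1\right) \left(-5\right)\right)\right)^{2} = \left(-506 + 2 \left(-21\right) 5\right)^{2} = \left(-506 - 210\right)^{2} = \left(-716\right)^{2} = 512656$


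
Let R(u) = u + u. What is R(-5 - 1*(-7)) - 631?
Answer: -627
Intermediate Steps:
R(u) = 2*u
R(-5 - 1*(-7)) - 631 = 2*(-5 - 1*(-7)) - 631 = 2*(-5 + 7) - 631 = 2*2 - 631 = 4 - 631 = -627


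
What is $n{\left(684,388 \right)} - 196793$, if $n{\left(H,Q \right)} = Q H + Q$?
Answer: $68987$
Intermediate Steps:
$n{\left(H,Q \right)} = Q + H Q$ ($n{\left(H,Q \right)} = H Q + Q = Q + H Q$)
$n{\left(684,388 \right)} - 196793 = 388 \left(1 + 684\right) - 196793 = 388 \cdot 685 - 196793 = 265780 - 196793 = 68987$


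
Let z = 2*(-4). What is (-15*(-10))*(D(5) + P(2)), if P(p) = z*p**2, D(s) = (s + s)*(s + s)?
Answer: 10200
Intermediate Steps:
D(s) = 4*s**2 (D(s) = (2*s)*(2*s) = 4*s**2)
z = -8
P(p) = -8*p**2
(-15*(-10))*(D(5) + P(2)) = (-15*(-10))*(4*5**2 - 8*2**2) = 150*(4*25 - 8*4) = 150*(100 - 32) = 150*68 = 10200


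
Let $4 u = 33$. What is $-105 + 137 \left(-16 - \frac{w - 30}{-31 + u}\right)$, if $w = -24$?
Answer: $- \frac{238619}{91} \approx -2622.2$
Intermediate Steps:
$u = \frac{33}{4}$ ($u = \frac{1}{4} \cdot 33 = \frac{33}{4} \approx 8.25$)
$-105 + 137 \left(-16 - \frac{w - 30}{-31 + u}\right) = -105 + 137 \left(-16 - \frac{-24 - 30}{-31 + \frac{33}{4}}\right) = -105 + 137 \left(-16 - - \frac{54}{- \frac{91}{4}}\right) = -105 + 137 \left(-16 - \left(-54\right) \left(- \frac{4}{91}\right)\right) = -105 + 137 \left(-16 - \frac{216}{91}\right) = -105 + 137 \left(- \frac{1672}{91}\right) = -105 - \frac{229064}{91} = - \frac{238619}{91}$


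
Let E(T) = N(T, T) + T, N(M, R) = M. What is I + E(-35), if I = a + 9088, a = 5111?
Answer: 14129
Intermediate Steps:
I = 14199 (I = 5111 + 9088 = 14199)
E(T) = 2*T (E(T) = T + T = 2*T)
I + E(-35) = 14199 + 2*(-35) = 14199 - 70 = 14129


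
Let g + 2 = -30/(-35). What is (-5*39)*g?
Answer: 1560/7 ≈ 222.86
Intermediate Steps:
g = -8/7 (g = -2 - 30/(-35) = -2 - 30*(-1/35) = -2 + 6/7 = -8/7 ≈ -1.1429)
(-5*39)*g = -5*39*(-8/7) = -195*(-8/7) = 1560/7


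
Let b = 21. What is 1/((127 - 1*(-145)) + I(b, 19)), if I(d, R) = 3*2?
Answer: 1/278 ≈ 0.0035971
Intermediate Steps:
I(d, R) = 6
1/((127 - 1*(-145)) + I(b, 19)) = 1/((127 - 1*(-145)) + 6) = 1/((127 + 145) + 6) = 1/(272 + 6) = 1/278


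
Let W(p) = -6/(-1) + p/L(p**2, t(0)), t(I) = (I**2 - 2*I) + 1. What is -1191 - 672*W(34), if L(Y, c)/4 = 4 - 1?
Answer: -7127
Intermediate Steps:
t(I) = 1 + I**2 - 2*I
L(Y, c) = 12 (L(Y, c) = 4*(4 - 1) = 4*3 = 12)
W(p) = 6 + p/12 (W(p) = -6/(-1) + p/12 = -6*(-1) + p*(1/12) = 6 + p/12)
-1191 - 672*W(34) = -1191 - 672*(6 + (1/12)*34) = -1191 - 672*(6 + 17/6) = -1191 - 672*53/6 = -1191 - 5936 = -7127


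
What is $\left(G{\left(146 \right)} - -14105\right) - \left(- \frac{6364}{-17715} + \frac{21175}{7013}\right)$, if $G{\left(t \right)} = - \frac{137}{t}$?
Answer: $\frac{255763166921813}{18138353070} \approx 14101.0$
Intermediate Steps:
$\left(G{\left(146 \right)} - -14105\right) - \left(- \frac{6364}{-17715} + \frac{21175}{7013}\right) = \left(- \frac{137}{146} - -14105\right) - \left(- \frac{6364}{-17715} + \frac{21175}{7013}\right) = \left(\left(-137\right) \frac{1}{146} + 14105\right) - \left(\left(-6364\right) \left(- \frac{1}{17715}\right) + 21175 \cdot \frac{1}{7013}\right) = \left(- \frac{137}{146} + 14105\right) - \left(\frac{6364}{17715} + \frac{21175}{7013}\right) = \frac{2059193}{146} - \frac{419745857}{124235295} = \frac{255763166921813}{18138353070}$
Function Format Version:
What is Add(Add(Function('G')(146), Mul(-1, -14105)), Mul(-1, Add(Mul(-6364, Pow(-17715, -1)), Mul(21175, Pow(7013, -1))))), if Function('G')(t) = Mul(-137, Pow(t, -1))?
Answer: Rational(255763166921813, 18138353070) ≈ 14101.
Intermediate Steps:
Add(Add(Function('G')(146), Mul(-1, -14105)), Mul(-1, Add(Mul(-6364, Pow(-17715, -1)), Mul(21175, Pow(7013, -1))))) = Add(Add(Mul(-137, Pow(146, -1)), Mul(-1, -14105)), Mul(-1, Add(Mul(-6364, Pow(-17715, -1)), Mul(21175, Pow(7013, -1))))) = Add(Add(Mul(-137, Rational(1, 146)), 14105), Mul(-1, Add(Mul(-6364, Rational(-1, 17715)), Mul(21175, Rational(1, 7013))))) = Add(Add(Rational(-137, 146), 14105), Mul(-1, Add(Rational(6364, 17715), Rational(21175, 7013)))) = Add(Rational(2059193, 146), Mul(-1, Rational(419745857, 124235295))) = Add(Rational(2059193, 146), Rational(-419745857, 124235295)) = Rational(255763166921813, 18138353070)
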